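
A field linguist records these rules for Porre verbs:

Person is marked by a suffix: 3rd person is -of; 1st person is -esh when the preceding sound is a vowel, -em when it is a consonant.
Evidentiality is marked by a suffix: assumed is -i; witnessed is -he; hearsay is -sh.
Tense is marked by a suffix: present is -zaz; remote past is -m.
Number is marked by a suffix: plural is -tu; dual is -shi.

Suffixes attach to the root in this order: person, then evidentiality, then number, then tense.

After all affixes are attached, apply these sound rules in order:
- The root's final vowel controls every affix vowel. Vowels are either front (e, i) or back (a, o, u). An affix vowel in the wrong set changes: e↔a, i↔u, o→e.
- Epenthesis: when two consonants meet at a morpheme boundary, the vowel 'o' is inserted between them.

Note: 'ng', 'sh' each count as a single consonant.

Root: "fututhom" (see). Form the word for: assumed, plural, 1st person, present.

fututhomamutuzaz

Attach person 1st person -em (after consonant 'm') → fututhomem.
Attach evidentiality assumed -i → fututhomemi.
Attach number plural -tu → fututhomemitu.
Attach tense present -zaz → fututhomemituzaz.
Apply vowel harmony: fututhomemituzaz → fututhomamutuzaz.
Epenthesis: no change.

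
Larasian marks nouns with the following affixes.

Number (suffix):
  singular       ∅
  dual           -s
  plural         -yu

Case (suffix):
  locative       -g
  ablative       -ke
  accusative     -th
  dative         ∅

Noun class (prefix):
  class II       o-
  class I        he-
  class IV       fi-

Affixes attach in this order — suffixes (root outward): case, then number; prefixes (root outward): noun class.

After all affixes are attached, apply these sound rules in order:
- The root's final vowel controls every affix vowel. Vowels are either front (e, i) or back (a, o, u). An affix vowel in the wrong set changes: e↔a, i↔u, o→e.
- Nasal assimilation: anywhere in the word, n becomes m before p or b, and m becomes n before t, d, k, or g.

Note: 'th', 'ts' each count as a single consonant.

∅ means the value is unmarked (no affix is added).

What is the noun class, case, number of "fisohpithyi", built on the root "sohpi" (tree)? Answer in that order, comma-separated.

class IV, accusative, plural

Segment: fi-sohpi-th-yu.
noun class: fi- → class IV.
case: -th → accusative.
number: -yu → plural.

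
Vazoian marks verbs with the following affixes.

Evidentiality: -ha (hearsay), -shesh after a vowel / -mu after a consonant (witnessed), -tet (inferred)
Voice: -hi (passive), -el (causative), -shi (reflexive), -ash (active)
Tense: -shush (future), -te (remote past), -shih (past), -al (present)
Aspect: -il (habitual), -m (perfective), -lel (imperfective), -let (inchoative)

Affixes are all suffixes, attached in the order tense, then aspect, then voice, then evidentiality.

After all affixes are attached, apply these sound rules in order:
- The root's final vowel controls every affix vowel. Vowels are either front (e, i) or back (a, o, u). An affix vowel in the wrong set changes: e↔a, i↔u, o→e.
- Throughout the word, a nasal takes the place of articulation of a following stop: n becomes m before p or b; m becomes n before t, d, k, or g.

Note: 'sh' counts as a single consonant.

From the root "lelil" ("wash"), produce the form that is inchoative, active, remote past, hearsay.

Attach tense remote past -te → lelilte.
Attach aspect inchoative -let → leliltelet.
Attach voice active -ash → lelilteletash.
Attach evidentiality hearsay -ha → lelilteletashha.
Apply vowel harmony: lelilteletashha → lelilteleteshhe.
Nasal assimilation: no change.

lelilteleteshhe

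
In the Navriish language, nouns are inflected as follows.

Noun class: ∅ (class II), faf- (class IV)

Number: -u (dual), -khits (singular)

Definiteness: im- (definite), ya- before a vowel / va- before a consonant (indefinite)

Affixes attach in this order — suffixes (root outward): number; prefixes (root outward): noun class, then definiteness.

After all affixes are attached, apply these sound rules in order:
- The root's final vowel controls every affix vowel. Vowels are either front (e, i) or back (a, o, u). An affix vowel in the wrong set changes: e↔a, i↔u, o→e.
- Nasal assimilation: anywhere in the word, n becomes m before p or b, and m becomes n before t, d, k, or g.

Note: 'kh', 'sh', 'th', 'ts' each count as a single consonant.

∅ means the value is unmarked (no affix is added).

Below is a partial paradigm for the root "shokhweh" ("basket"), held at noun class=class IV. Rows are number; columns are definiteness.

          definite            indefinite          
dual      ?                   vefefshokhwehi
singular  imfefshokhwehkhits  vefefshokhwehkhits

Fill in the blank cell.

Attach noun class class IV faf- → fafshokhweh.
Attach number dual -u → fafshokhwehu.
Attach definiteness definite im- → imfafshokhwehu.
Apply vowel harmony: imfafshokhwehu → imfefshokhwehi.
Nasal assimilation: no change.

imfefshokhwehi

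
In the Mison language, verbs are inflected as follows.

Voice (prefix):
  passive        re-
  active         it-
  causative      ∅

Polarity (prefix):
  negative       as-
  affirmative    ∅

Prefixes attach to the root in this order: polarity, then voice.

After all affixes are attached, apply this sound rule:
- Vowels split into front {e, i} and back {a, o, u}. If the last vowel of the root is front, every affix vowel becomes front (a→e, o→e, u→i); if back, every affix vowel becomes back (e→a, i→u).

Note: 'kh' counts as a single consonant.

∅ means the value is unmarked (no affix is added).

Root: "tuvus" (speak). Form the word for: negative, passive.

raastuvus

Attach polarity negative as- → astuvus.
Attach voice passive re- → reastuvus.
Apply vowel harmony: reastuvus → raastuvus.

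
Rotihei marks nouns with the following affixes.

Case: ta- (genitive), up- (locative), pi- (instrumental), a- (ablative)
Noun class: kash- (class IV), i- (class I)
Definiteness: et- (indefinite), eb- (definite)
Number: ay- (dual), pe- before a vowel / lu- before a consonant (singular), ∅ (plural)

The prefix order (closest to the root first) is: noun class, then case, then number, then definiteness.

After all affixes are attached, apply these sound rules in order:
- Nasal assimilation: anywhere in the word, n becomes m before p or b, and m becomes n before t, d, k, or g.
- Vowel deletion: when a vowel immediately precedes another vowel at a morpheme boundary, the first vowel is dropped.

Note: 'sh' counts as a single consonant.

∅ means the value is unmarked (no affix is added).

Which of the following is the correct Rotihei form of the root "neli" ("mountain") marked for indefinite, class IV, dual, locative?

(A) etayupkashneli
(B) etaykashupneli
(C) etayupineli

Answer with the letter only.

Attach noun class class IV kash- → kashneli.
Attach case locative up- → upkashneli.
Attach number dual ay- → ayupkashneli.
Attach definiteness indefinite et- → etayupkashneli.
Nasal assimilation: no change.
Vowel deletion: no change.
So the correct form is etayupkashneli, option (A).
(C) etayupineli is wrong: it uses class I instead of class IV for noun class.
(B) etaykashupneli is wrong: it has the affixes in the wrong order.

A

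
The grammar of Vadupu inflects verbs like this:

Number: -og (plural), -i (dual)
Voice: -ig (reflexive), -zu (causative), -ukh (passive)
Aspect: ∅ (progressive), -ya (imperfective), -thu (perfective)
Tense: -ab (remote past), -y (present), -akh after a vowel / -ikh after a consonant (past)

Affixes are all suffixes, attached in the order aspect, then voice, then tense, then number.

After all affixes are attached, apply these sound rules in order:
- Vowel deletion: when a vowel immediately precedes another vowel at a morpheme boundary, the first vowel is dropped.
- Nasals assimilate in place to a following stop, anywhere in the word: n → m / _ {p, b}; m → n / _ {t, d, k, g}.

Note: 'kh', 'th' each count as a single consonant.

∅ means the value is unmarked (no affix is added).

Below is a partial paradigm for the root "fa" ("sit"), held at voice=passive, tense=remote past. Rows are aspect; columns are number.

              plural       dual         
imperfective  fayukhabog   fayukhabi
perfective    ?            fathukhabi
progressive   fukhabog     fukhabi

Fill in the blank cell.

Attach aspect perfective -thu → fathu.
Attach voice passive -ukh → fathuukh.
Attach tense remote past -ab → fathuukhab.
Attach number plural -og → fathuukhabog.
Apply vowel deletion: fathuukhabog → fathukhabog.
Nasal assimilation: no change.

fathukhabog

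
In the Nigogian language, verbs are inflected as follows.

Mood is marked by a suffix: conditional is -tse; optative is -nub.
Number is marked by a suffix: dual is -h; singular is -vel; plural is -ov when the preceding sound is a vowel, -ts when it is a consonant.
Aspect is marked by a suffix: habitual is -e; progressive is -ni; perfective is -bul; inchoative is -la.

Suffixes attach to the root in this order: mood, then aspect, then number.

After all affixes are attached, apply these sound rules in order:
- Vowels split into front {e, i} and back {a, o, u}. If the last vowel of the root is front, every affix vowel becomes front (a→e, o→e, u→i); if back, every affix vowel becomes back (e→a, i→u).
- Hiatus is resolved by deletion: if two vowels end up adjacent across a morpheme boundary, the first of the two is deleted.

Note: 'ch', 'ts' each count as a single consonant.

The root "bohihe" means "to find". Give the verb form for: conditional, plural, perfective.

bohihetsebilts

Attach mood conditional -tse → bohihetse.
Attach aspect perfective -bul → bohihetsebul.
Attach number plural -ts (after consonant 'l') → bohihetsebults.
Apply vowel harmony: bohihetsebults → bohihetsebilts.
Vowel deletion: no change.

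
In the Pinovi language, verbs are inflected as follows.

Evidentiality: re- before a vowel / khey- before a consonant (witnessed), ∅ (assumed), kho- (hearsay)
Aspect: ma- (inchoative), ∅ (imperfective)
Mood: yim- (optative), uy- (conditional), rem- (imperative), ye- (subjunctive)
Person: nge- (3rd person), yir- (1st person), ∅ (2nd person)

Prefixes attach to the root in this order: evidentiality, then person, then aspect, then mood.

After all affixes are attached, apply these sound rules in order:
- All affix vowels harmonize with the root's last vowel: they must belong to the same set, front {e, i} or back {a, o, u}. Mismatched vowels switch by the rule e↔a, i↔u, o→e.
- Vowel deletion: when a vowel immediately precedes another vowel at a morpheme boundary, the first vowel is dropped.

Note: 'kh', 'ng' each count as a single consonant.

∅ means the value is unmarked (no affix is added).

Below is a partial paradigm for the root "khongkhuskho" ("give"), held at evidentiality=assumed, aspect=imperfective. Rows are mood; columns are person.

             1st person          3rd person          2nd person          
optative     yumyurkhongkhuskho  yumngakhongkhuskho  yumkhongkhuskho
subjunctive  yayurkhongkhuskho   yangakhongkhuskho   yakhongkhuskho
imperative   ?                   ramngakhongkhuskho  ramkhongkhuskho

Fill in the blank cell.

evidentiality = assumed: zero marking, form stays khongkhuskho.
Attach person 1st person yir- → yirkhongkhuskho.
aspect = imperfective: zero marking, form stays yirkhongkhuskho.
Attach mood imperative rem- → remyirkhongkhuskho.
Apply vowel harmony: remyirkhongkhuskho → ramyurkhongkhuskho.
Vowel deletion: no change.

ramyurkhongkhuskho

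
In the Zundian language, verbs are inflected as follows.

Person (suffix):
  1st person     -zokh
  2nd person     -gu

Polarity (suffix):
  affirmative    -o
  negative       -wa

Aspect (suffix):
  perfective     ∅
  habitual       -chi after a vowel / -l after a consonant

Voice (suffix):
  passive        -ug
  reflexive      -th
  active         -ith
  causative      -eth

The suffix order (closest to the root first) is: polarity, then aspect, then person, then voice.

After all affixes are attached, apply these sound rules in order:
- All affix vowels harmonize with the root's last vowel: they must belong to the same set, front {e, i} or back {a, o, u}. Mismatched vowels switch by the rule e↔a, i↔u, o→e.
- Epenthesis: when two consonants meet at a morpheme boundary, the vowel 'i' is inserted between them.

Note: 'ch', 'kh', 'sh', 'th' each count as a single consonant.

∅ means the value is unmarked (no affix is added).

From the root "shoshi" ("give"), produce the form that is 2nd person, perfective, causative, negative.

shoshiwegieth

Attach polarity negative -wa → shoshiwa.
aspect = perfective: zero marking, form stays shoshiwa.
Attach person 2nd person -gu → shoshiwagu.
Attach voice causative -eth → shoshiwagueth.
Apply vowel harmony: shoshiwagueth → shoshiwegieth.
Epenthesis: no change.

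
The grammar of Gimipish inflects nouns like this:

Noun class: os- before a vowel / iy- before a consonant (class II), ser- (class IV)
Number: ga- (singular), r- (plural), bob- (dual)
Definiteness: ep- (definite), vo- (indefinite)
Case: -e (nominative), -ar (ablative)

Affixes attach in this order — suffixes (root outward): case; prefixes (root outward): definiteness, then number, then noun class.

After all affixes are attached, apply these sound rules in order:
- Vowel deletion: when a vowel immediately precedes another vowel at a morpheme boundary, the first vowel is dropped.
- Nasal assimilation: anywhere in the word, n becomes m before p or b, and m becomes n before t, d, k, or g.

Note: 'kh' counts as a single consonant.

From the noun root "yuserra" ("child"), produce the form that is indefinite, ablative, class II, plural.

iyrvoyuserrar

Attach case ablative -ar → yuserraar.
Attach definiteness indefinite vo- → voyuserraar.
Attach number plural r- → rvoyuserraar.
Attach noun class class II iy- (before consonant 'r') → iyrvoyuserraar.
Apply vowel deletion: iyrvoyuserraar → iyrvoyuserrar.
Nasal assimilation: no change.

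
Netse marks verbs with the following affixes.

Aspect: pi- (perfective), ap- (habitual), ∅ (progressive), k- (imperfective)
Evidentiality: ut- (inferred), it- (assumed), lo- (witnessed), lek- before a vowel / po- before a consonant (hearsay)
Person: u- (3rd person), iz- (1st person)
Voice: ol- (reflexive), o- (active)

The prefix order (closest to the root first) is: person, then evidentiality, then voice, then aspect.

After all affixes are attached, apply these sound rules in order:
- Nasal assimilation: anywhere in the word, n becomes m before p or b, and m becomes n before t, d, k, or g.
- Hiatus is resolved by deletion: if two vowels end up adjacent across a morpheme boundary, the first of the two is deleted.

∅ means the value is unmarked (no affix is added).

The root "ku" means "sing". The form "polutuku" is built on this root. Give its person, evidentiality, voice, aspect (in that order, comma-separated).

Segment: pi-ol-ut-u-ku.
person: u- → 3rd person.
evidentiality: ut- → inferred.
voice: ol- → reflexive.
aspect: pi- → perfective.

3rd person, inferred, reflexive, perfective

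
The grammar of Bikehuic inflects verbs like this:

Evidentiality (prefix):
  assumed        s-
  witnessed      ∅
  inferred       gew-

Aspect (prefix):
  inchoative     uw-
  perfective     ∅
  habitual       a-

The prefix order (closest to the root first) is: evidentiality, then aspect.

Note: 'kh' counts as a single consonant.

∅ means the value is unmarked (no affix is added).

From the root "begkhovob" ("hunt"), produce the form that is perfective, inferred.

gewbegkhovob

Attach evidentiality inferred gew- → gewbegkhovob.
aspect = perfective: zero marking, form stays gewbegkhovob.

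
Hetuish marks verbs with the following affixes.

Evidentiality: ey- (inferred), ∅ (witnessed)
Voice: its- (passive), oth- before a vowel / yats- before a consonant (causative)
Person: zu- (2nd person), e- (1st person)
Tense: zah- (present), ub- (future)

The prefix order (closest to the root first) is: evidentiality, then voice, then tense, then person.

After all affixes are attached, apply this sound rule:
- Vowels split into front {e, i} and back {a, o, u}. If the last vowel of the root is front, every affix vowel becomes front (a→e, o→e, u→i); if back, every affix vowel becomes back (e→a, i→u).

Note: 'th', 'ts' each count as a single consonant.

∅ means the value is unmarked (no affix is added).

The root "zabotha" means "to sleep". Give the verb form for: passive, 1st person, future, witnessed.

evidentiality = witnessed: zero marking, form stays zabotha.
Attach voice passive its- → itszabotha.
Attach tense future ub- → ubitszabotha.
Attach person 1st person e- → eubitszabotha.
Apply vowel harmony: eubitszabotha → aubutszabotha.

aubutszabotha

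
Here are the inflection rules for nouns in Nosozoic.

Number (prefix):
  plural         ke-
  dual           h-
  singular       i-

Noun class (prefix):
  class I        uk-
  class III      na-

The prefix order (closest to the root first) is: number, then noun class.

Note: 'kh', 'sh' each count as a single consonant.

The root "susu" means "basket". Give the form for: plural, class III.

Attach number plural ke- → kesusu.
Attach noun class class III na- → nakesusu.

nakesusu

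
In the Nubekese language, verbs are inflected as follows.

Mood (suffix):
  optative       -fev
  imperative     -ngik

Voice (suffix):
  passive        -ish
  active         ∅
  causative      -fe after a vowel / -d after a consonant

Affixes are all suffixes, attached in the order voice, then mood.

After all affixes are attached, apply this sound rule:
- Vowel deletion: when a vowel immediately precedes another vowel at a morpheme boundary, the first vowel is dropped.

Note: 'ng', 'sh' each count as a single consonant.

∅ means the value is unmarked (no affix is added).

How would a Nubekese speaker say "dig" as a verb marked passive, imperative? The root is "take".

Attach voice passive -ish → takeish.
Attach mood imperative -ngik → takeishngik.
Apply vowel deletion: takeishngik → takishngik.

takishngik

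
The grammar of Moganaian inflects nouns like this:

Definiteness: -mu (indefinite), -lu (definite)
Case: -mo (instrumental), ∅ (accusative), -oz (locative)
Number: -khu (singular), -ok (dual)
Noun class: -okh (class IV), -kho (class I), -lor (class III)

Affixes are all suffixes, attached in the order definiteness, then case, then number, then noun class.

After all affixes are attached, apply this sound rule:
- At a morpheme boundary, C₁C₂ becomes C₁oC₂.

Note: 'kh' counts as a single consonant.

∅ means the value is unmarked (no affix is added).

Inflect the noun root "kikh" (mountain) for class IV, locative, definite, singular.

kikholuozokhuokh

Attach definiteness definite -lu → kikhlu.
Attach case locative -oz → kikhluoz.
Attach number singular -khu → kikhluozkhu.
Attach noun class class IV -okh → kikhluozkhuokh.
Apply epenthesis: kikhluozkhuokh → kikholuozokhuokh.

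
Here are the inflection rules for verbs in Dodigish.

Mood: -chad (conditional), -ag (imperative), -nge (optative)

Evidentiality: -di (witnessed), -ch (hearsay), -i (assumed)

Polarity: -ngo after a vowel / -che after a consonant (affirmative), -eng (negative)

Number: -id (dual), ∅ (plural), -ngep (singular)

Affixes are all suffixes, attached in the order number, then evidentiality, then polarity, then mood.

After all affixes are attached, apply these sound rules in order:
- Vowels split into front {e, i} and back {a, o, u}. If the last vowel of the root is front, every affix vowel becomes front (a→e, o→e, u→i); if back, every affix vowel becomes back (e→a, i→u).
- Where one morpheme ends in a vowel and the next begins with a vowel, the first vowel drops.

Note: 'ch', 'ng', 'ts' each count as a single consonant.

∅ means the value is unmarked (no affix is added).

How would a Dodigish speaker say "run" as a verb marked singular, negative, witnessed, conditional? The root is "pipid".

pipidngepdengched

Attach number singular -ngep → pipidngep.
Attach evidentiality witnessed -di → pipidngepdi.
Attach polarity negative -eng → pipidngepdieng.
Attach mood conditional -chad → pipidngepdiengchad.
Apply vowel harmony: pipidngepdiengchad → pipidngepdiengched.
Apply vowel deletion: pipidngepdiengched → pipidngepdengched.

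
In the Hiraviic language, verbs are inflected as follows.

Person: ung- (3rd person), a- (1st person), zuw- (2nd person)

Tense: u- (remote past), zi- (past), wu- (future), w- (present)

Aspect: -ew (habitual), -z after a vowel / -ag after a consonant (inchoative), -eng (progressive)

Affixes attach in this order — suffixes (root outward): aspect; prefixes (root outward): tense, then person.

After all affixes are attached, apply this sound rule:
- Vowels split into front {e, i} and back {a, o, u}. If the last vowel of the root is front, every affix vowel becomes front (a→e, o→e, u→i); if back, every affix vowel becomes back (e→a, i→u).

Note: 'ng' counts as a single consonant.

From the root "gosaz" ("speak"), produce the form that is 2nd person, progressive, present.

Attach tense present w- → wgosaz.
Attach person 2nd person zuw- → zuwwgosaz.
Attach aspect progressive -eng → zuwwgosazeng.
Apply vowel harmony: zuwwgosazeng → zuwwgosazang.

zuwwgosazang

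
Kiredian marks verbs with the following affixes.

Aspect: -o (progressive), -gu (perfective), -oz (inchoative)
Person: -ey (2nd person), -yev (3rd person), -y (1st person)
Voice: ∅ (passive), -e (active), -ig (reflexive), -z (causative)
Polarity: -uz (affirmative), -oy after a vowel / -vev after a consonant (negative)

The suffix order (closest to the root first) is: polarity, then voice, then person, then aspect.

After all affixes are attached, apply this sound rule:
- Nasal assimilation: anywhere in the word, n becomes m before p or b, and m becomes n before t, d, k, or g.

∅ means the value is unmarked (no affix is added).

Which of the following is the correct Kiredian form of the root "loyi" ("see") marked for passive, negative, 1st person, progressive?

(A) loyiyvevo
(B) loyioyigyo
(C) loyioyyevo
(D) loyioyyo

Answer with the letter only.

Attach polarity negative -oy (after vowel 'i') → loyioy.
voice = passive: zero marking, form stays loyioy.
Attach person 1st person -y → loyioyy.
Attach aspect progressive -o → loyioyyo.
Nasal assimilation: no change.
So the correct form is loyioyyo, option (D).
(B) loyioyigyo is wrong: it uses reflexive instead of passive for voice.
(A) loyiyvevo is wrong: it has the affixes in the wrong order.
(C) loyioyyevo is wrong: it uses 3rd person instead of 1st person for person.

D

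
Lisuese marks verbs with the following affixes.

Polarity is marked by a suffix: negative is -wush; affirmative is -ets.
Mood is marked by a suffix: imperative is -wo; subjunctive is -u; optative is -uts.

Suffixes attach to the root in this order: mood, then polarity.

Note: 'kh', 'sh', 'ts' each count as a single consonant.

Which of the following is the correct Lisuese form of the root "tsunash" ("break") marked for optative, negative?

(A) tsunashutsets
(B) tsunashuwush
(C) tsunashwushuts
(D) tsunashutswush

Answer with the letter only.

Attach mood optative -uts → tsunashuts.
Attach polarity negative -wush → tsunashutswush.
So the correct form is tsunashutswush, option (D).
(C) tsunashwushuts is wrong: it has the affixes in the wrong order.
(B) tsunashuwush is wrong: it uses subjunctive instead of optative for mood.
(A) tsunashutsets is wrong: it uses affirmative instead of negative for polarity.

D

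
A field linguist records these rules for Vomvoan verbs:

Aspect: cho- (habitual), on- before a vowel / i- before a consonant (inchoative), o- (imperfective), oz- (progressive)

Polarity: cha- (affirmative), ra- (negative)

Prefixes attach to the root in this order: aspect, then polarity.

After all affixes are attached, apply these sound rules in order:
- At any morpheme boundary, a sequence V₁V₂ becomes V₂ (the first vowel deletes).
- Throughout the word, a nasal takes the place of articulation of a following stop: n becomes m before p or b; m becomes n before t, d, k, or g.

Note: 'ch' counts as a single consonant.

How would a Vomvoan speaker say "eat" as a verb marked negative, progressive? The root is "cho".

rozcho

Attach aspect progressive oz- → ozcho.
Attach polarity negative ra- → raozcho.
Apply vowel deletion: raozcho → rozcho.
Nasal assimilation: no change.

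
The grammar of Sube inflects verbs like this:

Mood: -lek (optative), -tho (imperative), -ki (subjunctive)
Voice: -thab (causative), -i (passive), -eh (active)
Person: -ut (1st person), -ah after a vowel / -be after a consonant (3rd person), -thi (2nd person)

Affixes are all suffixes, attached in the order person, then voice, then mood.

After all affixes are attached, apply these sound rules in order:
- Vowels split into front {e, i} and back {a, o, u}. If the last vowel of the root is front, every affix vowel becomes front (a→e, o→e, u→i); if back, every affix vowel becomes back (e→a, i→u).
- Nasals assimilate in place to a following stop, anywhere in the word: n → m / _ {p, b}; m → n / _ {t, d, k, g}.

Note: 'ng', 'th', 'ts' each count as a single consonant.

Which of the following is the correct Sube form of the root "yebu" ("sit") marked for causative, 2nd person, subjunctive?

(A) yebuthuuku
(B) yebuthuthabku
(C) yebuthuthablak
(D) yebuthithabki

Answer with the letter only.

Attach person 2nd person -thi → yebuthi.
Attach voice causative -thab → yebuthithab.
Attach mood subjunctive -ki → yebuthithabki.
Apply vowel harmony: yebuthithabki → yebuthuthabku.
Nasal assimilation: no change.
So the correct form is yebuthuthabku, option (B).
(D) yebuthithabki is wrong: it fails to apply the sound rule(s).
(C) yebuthuthablak is wrong: it uses optative instead of subjunctive for mood.
(A) yebuthuuku is wrong: it uses passive instead of causative for voice.

B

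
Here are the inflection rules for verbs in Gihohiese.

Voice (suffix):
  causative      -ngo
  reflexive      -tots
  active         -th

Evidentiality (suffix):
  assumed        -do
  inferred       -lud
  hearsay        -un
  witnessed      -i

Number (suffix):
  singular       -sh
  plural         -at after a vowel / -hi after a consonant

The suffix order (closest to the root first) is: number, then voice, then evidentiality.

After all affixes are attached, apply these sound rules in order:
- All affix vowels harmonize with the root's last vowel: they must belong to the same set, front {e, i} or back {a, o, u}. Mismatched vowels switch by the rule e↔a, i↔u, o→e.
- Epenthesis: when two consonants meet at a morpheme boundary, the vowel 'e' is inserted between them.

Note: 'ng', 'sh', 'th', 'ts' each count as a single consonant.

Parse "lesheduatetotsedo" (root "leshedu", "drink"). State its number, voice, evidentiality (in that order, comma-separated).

Segment: leshedu-at-tots-do.
number: -at/hi → plural.
voice: -tots → reflexive.
evidentiality: -do → assumed.

plural, reflexive, assumed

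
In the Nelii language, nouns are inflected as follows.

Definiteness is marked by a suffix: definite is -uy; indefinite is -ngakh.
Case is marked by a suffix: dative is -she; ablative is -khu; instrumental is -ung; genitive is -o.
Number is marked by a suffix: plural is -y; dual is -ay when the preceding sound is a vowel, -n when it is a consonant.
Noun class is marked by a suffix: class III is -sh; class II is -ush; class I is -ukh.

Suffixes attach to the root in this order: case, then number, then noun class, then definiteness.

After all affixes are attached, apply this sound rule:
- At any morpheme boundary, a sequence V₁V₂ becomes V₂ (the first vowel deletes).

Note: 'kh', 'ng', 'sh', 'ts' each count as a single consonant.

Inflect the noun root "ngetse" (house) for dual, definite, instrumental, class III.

Attach case instrumental -ung → ngetseung.
Attach number dual -n (after consonant 'ng') → ngetseungn.
Attach noun class class III -sh → ngetseungnsh.
Attach definiteness definite -uy → ngetseungnshuy.
Apply vowel deletion: ngetseungnshuy → ngetsungnshuy.

ngetsungnshuy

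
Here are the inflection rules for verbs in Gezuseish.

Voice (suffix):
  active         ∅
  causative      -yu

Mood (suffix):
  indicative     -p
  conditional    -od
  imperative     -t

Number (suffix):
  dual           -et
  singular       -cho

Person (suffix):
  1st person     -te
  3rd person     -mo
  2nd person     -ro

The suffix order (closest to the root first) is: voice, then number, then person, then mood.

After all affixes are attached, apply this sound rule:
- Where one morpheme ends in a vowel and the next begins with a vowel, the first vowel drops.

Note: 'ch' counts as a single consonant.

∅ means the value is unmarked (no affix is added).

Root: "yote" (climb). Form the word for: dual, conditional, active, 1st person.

voice = active: zero marking, form stays yote.
Attach number dual -et → yoteet.
Attach person 1st person -te → yoteette.
Attach mood conditional -od → yoteetteod.
Apply vowel deletion: yoteetteod → yotettod.

yotettod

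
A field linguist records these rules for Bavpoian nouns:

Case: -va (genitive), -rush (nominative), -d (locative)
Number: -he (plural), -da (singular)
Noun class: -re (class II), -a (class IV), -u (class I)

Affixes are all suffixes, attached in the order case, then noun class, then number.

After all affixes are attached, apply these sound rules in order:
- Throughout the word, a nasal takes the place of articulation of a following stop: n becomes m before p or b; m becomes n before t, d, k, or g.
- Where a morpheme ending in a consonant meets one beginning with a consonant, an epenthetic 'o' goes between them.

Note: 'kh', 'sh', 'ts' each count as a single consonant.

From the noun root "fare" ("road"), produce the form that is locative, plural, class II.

faredorehe

Attach case locative -d → fared.
Attach noun class class II -re → faredre.
Attach number plural -he → faredrehe.
Nasal assimilation: no change.
Apply epenthesis: faredrehe → faredorehe.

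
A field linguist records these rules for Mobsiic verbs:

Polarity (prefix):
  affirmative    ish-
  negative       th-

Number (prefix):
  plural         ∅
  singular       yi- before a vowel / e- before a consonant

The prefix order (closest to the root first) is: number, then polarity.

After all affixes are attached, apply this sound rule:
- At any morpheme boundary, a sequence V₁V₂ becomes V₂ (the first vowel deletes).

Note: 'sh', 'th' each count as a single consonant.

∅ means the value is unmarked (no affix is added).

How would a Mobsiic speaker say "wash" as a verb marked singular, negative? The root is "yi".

theyi

Attach number singular e- (before consonant 'y') → eyi.
Attach polarity negative th- → theyi.
Vowel deletion: no change.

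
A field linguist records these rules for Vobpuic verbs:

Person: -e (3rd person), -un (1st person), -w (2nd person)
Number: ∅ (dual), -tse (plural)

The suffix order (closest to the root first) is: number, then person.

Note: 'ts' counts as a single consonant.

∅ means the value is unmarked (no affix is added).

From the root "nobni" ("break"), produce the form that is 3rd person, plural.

Attach number plural -tse → nobnitse.
Attach person 3rd person -e → nobnitsee.

nobnitsee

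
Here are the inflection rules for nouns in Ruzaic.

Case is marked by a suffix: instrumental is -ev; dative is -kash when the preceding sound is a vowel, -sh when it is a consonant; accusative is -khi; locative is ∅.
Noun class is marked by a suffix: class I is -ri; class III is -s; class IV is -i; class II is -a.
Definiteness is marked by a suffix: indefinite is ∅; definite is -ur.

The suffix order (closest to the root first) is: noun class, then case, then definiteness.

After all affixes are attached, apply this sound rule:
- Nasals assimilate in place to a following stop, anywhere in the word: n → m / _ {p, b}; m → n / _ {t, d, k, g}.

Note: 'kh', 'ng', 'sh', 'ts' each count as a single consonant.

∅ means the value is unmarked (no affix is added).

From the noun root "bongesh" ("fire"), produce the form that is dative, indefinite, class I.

bongeshrikash

Attach noun class class I -ri → bongeshri.
Attach case dative -kash (after vowel 'i') → bongeshrikash.
definiteness = indefinite: zero marking, form stays bongeshrikash.
Nasal assimilation: no change.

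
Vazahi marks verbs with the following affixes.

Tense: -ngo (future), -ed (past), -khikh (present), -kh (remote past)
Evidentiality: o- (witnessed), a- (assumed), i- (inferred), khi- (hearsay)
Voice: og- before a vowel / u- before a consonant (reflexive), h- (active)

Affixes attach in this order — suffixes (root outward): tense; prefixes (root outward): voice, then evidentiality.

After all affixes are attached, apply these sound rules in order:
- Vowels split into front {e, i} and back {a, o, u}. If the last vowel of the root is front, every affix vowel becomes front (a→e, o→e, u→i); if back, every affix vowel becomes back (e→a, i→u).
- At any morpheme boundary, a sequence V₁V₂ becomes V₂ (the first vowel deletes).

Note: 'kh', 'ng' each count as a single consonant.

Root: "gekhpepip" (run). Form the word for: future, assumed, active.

ehgekhpepipnge

Attach voice active h- → hgekhpepip.
Attach evidentiality assumed a- → ahgekhpepip.
Attach tense future -ngo → ahgekhpepipngo.
Apply vowel harmony: ahgekhpepipngo → ehgekhpepipnge.
Vowel deletion: no change.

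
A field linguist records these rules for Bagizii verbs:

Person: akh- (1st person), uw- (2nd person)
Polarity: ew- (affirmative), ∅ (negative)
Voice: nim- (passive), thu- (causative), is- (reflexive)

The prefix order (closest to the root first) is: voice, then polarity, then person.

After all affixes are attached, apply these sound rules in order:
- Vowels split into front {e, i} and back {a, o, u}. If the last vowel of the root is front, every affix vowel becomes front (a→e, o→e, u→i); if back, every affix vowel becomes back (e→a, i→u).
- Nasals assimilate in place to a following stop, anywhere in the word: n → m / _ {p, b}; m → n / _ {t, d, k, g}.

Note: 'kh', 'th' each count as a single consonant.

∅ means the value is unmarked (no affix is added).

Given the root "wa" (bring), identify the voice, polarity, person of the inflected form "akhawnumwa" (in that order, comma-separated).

Segment: akh-ew-nim-wa.
voice: nim- → passive.
polarity: ew- → affirmative.
person: akh- → 1st person.

passive, affirmative, 1st person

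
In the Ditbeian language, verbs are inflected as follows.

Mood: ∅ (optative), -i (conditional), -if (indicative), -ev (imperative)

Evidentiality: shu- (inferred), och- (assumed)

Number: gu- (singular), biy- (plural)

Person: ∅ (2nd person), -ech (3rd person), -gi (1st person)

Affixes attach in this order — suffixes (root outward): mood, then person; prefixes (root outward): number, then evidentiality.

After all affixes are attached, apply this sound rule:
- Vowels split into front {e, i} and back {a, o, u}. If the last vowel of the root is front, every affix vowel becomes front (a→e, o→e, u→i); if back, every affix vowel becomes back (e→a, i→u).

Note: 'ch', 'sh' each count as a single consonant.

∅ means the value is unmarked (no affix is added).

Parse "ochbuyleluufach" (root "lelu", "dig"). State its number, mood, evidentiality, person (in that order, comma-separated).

plural, indicative, assumed, 3rd person

Segment: och-biy-lelu-if-ech.
number: biy- → plural.
mood: -if → indicative.
evidentiality: och- → assumed.
person: -ech → 3rd person.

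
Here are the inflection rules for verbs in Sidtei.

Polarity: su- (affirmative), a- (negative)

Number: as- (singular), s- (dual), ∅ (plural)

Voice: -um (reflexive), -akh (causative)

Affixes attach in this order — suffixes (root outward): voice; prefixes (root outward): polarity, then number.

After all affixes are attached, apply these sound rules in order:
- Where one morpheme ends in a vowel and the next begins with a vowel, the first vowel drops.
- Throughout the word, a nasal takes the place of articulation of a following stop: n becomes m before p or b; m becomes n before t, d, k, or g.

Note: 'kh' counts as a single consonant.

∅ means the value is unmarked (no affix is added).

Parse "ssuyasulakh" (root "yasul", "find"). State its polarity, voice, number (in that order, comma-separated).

affirmative, causative, dual

Segment: s-su-yasul-akh.
polarity: su- → affirmative.
voice: -akh → causative.
number: s- → dual.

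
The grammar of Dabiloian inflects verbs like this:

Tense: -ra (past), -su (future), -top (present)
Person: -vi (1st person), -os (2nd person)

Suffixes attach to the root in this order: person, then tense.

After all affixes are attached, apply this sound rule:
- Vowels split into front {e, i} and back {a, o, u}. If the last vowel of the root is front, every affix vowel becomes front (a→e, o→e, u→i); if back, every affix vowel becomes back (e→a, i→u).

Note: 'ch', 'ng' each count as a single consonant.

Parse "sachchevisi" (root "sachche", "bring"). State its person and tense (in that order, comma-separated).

Segment: sachche-vi-su.
person: -vi → 1st person.
tense: -su → future.

1st person, future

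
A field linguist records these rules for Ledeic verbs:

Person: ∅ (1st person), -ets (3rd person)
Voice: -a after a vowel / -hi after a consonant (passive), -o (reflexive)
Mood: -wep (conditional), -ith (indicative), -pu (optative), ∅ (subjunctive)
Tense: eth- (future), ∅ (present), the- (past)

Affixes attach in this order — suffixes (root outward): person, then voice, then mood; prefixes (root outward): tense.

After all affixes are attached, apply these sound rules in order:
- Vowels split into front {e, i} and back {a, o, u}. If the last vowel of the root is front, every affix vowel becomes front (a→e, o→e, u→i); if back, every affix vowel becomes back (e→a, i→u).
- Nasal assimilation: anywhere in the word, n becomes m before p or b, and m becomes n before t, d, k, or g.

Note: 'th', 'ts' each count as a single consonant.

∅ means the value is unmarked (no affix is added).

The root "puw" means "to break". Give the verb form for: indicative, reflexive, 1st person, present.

person = 1st person: zero marking, form stays puw.
Attach voice reflexive -o → puwo.
tense = present: zero marking, form stays puwo.
Attach mood indicative -ith → puwoith.
Apply vowel harmony: puwoith → puwouth.
Nasal assimilation: no change.

puwouth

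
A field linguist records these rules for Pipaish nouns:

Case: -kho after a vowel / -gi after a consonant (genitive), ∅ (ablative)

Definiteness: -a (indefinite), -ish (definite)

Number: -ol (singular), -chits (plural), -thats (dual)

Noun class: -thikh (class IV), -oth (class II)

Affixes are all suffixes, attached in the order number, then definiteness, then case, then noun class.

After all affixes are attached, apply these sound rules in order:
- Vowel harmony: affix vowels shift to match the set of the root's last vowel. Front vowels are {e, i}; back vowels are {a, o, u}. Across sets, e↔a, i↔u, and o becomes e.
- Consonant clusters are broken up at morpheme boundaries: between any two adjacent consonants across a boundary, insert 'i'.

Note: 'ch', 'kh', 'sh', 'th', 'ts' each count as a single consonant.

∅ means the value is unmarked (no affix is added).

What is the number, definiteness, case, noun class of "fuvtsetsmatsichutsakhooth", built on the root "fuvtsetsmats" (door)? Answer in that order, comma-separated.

Segment: fuvtsetsmats-chits-a-kho-oth.
number: -chits → plural.
definiteness: -a → indefinite.
case: -kho/gi → genitive.
noun class: -oth → class II.

plural, indefinite, genitive, class II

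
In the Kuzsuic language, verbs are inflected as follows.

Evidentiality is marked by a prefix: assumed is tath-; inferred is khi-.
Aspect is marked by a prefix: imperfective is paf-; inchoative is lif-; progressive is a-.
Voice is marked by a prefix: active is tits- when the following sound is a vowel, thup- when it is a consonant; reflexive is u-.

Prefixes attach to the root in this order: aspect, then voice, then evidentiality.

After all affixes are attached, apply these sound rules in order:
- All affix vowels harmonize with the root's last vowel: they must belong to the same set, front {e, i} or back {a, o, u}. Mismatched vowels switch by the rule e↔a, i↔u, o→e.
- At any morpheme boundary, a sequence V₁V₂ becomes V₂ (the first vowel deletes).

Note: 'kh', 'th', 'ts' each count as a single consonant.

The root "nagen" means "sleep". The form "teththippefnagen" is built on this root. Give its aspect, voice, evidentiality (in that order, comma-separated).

Segment: tath-thup-paf-nagen.
aspect: paf- → imperfective.
voice: tits/thup- → active.
evidentiality: tath- → assumed.

imperfective, active, assumed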